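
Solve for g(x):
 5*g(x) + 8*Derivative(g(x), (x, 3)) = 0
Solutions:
 g(x) = C3*exp(-5^(1/3)*x/2) + (C1*sin(sqrt(3)*5^(1/3)*x/4) + C2*cos(sqrt(3)*5^(1/3)*x/4))*exp(5^(1/3)*x/4)


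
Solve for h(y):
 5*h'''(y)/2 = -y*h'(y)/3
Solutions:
 h(y) = C1 + Integral(C2*airyai(-15^(2/3)*2^(1/3)*y/15) + C3*airybi(-15^(2/3)*2^(1/3)*y/15), y)


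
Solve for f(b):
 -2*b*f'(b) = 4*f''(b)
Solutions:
 f(b) = C1 + C2*erf(b/2)


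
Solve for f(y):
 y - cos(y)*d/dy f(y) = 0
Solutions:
 f(y) = C1 + Integral(y/cos(y), y)


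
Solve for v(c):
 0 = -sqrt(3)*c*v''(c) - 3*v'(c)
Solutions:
 v(c) = C1 + C2*c^(1 - sqrt(3))


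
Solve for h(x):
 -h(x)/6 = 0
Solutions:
 h(x) = 0


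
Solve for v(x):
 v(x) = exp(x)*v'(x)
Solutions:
 v(x) = C1*exp(-exp(-x))


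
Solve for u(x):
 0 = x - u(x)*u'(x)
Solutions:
 u(x) = -sqrt(C1 + x^2)
 u(x) = sqrt(C1 + x^2)


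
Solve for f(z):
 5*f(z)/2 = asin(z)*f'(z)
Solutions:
 f(z) = C1*exp(5*Integral(1/asin(z), z)/2)


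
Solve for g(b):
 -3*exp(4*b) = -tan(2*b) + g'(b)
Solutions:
 g(b) = C1 - 3*exp(4*b)/4 - log(cos(2*b))/2


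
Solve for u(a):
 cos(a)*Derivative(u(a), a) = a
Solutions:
 u(a) = C1 + Integral(a/cos(a), a)


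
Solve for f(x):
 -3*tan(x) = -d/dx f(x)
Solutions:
 f(x) = C1 - 3*log(cos(x))


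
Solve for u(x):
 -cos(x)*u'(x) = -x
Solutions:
 u(x) = C1 + Integral(x/cos(x), x)


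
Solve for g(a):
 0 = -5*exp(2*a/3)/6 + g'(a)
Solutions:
 g(a) = C1 + 5*exp(2*a/3)/4


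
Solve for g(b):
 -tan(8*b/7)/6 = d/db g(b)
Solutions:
 g(b) = C1 + 7*log(cos(8*b/7))/48


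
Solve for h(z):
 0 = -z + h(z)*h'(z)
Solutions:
 h(z) = -sqrt(C1 + z^2)
 h(z) = sqrt(C1 + z^2)


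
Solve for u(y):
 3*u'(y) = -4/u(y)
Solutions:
 u(y) = -sqrt(C1 - 24*y)/3
 u(y) = sqrt(C1 - 24*y)/3


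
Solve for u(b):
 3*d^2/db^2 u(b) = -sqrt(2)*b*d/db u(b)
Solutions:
 u(b) = C1 + C2*erf(2^(3/4)*sqrt(3)*b/6)


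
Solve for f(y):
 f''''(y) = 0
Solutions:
 f(y) = C1 + C2*y + C3*y^2 + C4*y^3


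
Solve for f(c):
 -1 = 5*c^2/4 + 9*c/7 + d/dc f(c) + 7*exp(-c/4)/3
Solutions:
 f(c) = C1 - 5*c^3/12 - 9*c^2/14 - c + 28*exp(-c/4)/3


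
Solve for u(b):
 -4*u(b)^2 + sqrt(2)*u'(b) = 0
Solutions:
 u(b) = -1/(C1 + 2*sqrt(2)*b)


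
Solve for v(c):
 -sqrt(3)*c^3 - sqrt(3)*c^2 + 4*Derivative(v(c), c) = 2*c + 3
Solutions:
 v(c) = C1 + sqrt(3)*c^4/16 + sqrt(3)*c^3/12 + c^2/4 + 3*c/4


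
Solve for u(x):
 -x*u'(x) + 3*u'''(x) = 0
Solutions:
 u(x) = C1 + Integral(C2*airyai(3^(2/3)*x/3) + C3*airybi(3^(2/3)*x/3), x)


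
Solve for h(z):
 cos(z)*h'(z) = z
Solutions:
 h(z) = C1 + Integral(z/cos(z), z)


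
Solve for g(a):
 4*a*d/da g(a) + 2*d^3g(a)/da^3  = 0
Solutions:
 g(a) = C1 + Integral(C2*airyai(-2^(1/3)*a) + C3*airybi(-2^(1/3)*a), a)


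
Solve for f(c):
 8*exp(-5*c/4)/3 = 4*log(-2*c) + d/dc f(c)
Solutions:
 f(c) = C1 - 4*c*log(-c) + 4*c*(1 - log(2)) - 32*exp(-5*c/4)/15


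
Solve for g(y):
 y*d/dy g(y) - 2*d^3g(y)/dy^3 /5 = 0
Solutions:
 g(y) = C1 + Integral(C2*airyai(2^(2/3)*5^(1/3)*y/2) + C3*airybi(2^(2/3)*5^(1/3)*y/2), y)


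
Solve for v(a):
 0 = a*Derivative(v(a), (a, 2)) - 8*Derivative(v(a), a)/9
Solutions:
 v(a) = C1 + C2*a^(17/9)


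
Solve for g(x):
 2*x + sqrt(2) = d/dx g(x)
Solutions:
 g(x) = C1 + x^2 + sqrt(2)*x


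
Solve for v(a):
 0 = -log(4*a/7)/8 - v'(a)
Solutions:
 v(a) = C1 - a*log(a)/8 - a*log(2)/4 + a/8 + a*log(7)/8


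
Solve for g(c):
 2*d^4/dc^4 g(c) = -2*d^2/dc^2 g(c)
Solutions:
 g(c) = C1 + C2*c + C3*sin(c) + C4*cos(c)


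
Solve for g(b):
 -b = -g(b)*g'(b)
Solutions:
 g(b) = -sqrt(C1 + b^2)
 g(b) = sqrt(C1 + b^2)


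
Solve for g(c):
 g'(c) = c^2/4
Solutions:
 g(c) = C1 + c^3/12


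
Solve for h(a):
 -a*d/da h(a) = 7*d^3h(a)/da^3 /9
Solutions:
 h(a) = C1 + Integral(C2*airyai(-21^(2/3)*a/7) + C3*airybi(-21^(2/3)*a/7), a)


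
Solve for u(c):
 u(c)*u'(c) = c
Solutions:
 u(c) = -sqrt(C1 + c^2)
 u(c) = sqrt(C1 + c^2)


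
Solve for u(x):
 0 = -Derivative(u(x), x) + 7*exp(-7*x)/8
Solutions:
 u(x) = C1 - exp(-7*x)/8


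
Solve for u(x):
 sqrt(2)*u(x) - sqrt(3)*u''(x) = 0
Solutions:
 u(x) = C1*exp(-2^(1/4)*3^(3/4)*x/3) + C2*exp(2^(1/4)*3^(3/4)*x/3)


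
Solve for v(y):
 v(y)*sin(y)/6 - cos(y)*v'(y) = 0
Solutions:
 v(y) = C1/cos(y)^(1/6)


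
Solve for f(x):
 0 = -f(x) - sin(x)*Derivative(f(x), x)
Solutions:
 f(x) = C1*sqrt(cos(x) + 1)/sqrt(cos(x) - 1)


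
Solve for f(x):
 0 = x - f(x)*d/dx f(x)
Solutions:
 f(x) = -sqrt(C1 + x^2)
 f(x) = sqrt(C1 + x^2)


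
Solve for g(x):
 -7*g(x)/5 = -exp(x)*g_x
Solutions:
 g(x) = C1*exp(-7*exp(-x)/5)


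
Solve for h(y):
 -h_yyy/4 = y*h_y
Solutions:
 h(y) = C1 + Integral(C2*airyai(-2^(2/3)*y) + C3*airybi(-2^(2/3)*y), y)


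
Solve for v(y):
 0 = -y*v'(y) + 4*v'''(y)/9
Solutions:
 v(y) = C1 + Integral(C2*airyai(2^(1/3)*3^(2/3)*y/2) + C3*airybi(2^(1/3)*3^(2/3)*y/2), y)


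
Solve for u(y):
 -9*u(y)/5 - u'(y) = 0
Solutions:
 u(y) = C1*exp(-9*y/5)


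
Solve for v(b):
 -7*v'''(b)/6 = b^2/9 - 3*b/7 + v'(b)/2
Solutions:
 v(b) = C1 + C2*sin(sqrt(21)*b/7) + C3*cos(sqrt(21)*b/7) - 2*b^3/27 + 3*b^2/7 + 28*b/27


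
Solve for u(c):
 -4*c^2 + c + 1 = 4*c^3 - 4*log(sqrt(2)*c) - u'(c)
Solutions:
 u(c) = C1 + c^4 + 4*c^3/3 - c^2/2 - 4*c*log(c) - c*log(4) + 3*c


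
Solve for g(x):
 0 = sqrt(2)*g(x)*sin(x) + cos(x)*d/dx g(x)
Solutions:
 g(x) = C1*cos(x)^(sqrt(2))


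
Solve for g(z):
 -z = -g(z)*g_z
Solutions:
 g(z) = -sqrt(C1 + z^2)
 g(z) = sqrt(C1 + z^2)


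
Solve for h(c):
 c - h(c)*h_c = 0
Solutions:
 h(c) = -sqrt(C1 + c^2)
 h(c) = sqrt(C1 + c^2)


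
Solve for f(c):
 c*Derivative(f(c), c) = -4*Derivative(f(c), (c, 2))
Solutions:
 f(c) = C1 + C2*erf(sqrt(2)*c/4)


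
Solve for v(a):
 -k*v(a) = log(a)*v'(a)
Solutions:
 v(a) = C1*exp(-k*li(a))


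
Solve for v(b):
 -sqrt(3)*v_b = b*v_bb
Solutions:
 v(b) = C1 + C2*b^(1 - sqrt(3))


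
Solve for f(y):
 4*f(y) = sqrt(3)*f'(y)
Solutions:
 f(y) = C1*exp(4*sqrt(3)*y/3)


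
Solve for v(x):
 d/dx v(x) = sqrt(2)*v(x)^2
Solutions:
 v(x) = -1/(C1 + sqrt(2)*x)


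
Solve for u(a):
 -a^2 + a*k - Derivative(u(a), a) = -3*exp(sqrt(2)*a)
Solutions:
 u(a) = C1 - a^3/3 + a^2*k/2 + 3*sqrt(2)*exp(sqrt(2)*a)/2


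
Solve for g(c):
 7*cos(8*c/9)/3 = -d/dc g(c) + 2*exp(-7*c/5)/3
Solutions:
 g(c) = C1 - 21*sin(8*c/9)/8 - 10*exp(-7*c/5)/21


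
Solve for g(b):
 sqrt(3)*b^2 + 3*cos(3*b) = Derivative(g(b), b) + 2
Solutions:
 g(b) = C1 + sqrt(3)*b^3/3 - 2*b + sin(3*b)


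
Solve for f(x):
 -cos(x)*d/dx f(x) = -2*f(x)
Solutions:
 f(x) = C1*(sin(x) + 1)/(sin(x) - 1)


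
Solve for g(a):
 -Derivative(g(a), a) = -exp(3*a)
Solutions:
 g(a) = C1 + exp(3*a)/3


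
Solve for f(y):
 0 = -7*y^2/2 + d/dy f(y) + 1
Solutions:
 f(y) = C1 + 7*y^3/6 - y


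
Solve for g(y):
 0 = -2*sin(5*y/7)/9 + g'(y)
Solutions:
 g(y) = C1 - 14*cos(5*y/7)/45


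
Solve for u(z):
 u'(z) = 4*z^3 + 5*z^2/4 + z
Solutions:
 u(z) = C1 + z^4 + 5*z^3/12 + z^2/2


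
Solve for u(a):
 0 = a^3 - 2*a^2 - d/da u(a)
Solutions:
 u(a) = C1 + a^4/4 - 2*a^3/3


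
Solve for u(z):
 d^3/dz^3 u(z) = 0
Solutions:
 u(z) = C1 + C2*z + C3*z^2


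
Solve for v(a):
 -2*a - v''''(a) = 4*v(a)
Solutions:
 v(a) = -a/2 + (C1*sin(a) + C2*cos(a))*exp(-a) + (C3*sin(a) + C4*cos(a))*exp(a)


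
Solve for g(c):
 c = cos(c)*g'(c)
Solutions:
 g(c) = C1 + Integral(c/cos(c), c)


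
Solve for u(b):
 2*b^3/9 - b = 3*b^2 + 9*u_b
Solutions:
 u(b) = C1 + b^4/162 - b^3/9 - b^2/18


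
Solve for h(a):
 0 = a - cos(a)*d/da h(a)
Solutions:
 h(a) = C1 + Integral(a/cos(a), a)


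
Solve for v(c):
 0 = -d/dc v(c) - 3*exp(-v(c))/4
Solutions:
 v(c) = log(C1 - 3*c/4)


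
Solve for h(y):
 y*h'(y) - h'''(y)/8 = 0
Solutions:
 h(y) = C1 + Integral(C2*airyai(2*y) + C3*airybi(2*y), y)


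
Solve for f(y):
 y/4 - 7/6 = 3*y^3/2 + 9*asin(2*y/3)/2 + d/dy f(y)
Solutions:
 f(y) = C1 - 3*y^4/8 + y^2/8 - 9*y*asin(2*y/3)/2 - 7*y/6 - 9*sqrt(9 - 4*y^2)/4


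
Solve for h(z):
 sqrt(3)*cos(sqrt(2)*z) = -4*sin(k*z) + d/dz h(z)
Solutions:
 h(z) = C1 + sqrt(6)*sin(sqrt(2)*z)/2 - 4*cos(k*z)/k


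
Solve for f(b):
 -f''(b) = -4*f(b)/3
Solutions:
 f(b) = C1*exp(-2*sqrt(3)*b/3) + C2*exp(2*sqrt(3)*b/3)


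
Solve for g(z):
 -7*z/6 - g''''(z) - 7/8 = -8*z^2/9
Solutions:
 g(z) = C1 + C2*z + C3*z^2 + C4*z^3 + z^6/405 - 7*z^5/720 - 7*z^4/192


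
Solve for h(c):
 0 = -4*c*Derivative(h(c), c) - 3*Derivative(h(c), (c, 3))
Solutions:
 h(c) = C1 + Integral(C2*airyai(-6^(2/3)*c/3) + C3*airybi(-6^(2/3)*c/3), c)


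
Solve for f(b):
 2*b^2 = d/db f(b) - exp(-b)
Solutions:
 f(b) = C1 + 2*b^3/3 - exp(-b)


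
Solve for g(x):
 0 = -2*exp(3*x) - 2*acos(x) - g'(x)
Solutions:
 g(x) = C1 - 2*x*acos(x) + 2*sqrt(1 - x^2) - 2*exp(3*x)/3


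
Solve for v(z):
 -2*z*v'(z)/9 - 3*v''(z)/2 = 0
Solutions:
 v(z) = C1 + C2*erf(sqrt(6)*z/9)


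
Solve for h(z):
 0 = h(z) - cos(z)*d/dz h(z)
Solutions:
 h(z) = C1*sqrt(sin(z) + 1)/sqrt(sin(z) - 1)


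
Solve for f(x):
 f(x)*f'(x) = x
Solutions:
 f(x) = -sqrt(C1 + x^2)
 f(x) = sqrt(C1 + x^2)


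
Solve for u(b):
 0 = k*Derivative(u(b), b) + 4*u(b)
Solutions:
 u(b) = C1*exp(-4*b/k)


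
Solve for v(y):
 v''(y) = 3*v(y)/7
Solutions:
 v(y) = C1*exp(-sqrt(21)*y/7) + C2*exp(sqrt(21)*y/7)


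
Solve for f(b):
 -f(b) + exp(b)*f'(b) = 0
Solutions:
 f(b) = C1*exp(-exp(-b))


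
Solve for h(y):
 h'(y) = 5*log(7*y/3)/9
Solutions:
 h(y) = C1 + 5*y*log(y)/9 - 5*y*log(3)/9 - 5*y/9 + 5*y*log(7)/9


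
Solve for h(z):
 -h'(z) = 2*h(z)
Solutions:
 h(z) = C1*exp(-2*z)


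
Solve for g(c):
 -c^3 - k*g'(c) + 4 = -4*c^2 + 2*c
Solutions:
 g(c) = C1 - c^4/(4*k) + 4*c^3/(3*k) - c^2/k + 4*c/k


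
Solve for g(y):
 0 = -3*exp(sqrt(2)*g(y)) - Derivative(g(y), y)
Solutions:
 g(y) = sqrt(2)*(2*log(1/(C1 + 3*y)) - log(2))/4


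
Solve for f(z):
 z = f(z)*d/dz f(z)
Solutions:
 f(z) = -sqrt(C1 + z^2)
 f(z) = sqrt(C1 + z^2)


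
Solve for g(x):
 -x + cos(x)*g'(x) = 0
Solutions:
 g(x) = C1 + Integral(x/cos(x), x)


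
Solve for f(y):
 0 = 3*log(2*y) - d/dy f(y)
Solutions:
 f(y) = C1 + 3*y*log(y) - 3*y + y*log(8)


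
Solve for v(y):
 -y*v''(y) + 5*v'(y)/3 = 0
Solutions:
 v(y) = C1 + C2*y^(8/3)


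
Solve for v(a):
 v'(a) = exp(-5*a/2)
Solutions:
 v(a) = C1 - 2*exp(-5*a/2)/5


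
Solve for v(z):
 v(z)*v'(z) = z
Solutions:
 v(z) = -sqrt(C1 + z^2)
 v(z) = sqrt(C1 + z^2)


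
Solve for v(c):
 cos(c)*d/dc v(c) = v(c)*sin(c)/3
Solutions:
 v(c) = C1/cos(c)^(1/3)


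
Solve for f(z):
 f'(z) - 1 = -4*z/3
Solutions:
 f(z) = C1 - 2*z^2/3 + z


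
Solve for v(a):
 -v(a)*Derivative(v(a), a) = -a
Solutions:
 v(a) = -sqrt(C1 + a^2)
 v(a) = sqrt(C1 + a^2)


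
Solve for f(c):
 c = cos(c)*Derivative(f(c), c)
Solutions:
 f(c) = C1 + Integral(c/cos(c), c)


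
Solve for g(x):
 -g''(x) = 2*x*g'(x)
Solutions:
 g(x) = C1 + C2*erf(x)


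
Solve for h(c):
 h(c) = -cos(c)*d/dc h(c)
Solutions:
 h(c) = C1*sqrt(sin(c) - 1)/sqrt(sin(c) + 1)


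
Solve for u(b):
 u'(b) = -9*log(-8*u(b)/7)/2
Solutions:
 2*Integral(1/(log(-_y) - log(7) + 3*log(2)), (_y, u(b)))/9 = C1 - b


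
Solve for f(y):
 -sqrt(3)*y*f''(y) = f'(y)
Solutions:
 f(y) = C1 + C2*y^(1 - sqrt(3)/3)


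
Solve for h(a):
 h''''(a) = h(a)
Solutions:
 h(a) = C1*exp(-a) + C2*exp(a) + C3*sin(a) + C4*cos(a)


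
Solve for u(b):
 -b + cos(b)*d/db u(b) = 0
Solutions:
 u(b) = C1 + Integral(b/cos(b), b)


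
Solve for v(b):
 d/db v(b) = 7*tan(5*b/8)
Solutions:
 v(b) = C1 - 56*log(cos(5*b/8))/5


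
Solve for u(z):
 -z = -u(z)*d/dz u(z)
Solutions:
 u(z) = -sqrt(C1 + z^2)
 u(z) = sqrt(C1 + z^2)


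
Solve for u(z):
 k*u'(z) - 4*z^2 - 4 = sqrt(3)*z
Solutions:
 u(z) = C1 + 4*z^3/(3*k) + sqrt(3)*z^2/(2*k) + 4*z/k


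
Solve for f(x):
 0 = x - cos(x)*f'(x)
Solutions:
 f(x) = C1 + Integral(x/cos(x), x)


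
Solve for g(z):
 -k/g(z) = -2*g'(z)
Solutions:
 g(z) = -sqrt(C1 + k*z)
 g(z) = sqrt(C1 + k*z)


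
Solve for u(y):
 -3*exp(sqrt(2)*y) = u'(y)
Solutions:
 u(y) = C1 - 3*sqrt(2)*exp(sqrt(2)*y)/2


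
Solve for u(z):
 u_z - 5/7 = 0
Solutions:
 u(z) = C1 + 5*z/7


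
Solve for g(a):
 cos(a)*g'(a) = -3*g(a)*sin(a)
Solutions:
 g(a) = C1*cos(a)^3


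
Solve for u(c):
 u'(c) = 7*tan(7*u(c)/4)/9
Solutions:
 u(c) = -4*asin(C1*exp(49*c/36))/7 + 4*pi/7
 u(c) = 4*asin(C1*exp(49*c/36))/7


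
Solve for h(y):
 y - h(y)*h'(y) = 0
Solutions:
 h(y) = -sqrt(C1 + y^2)
 h(y) = sqrt(C1 + y^2)


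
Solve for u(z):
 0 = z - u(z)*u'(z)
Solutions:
 u(z) = -sqrt(C1 + z^2)
 u(z) = sqrt(C1 + z^2)


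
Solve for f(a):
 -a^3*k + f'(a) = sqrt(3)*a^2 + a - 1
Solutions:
 f(a) = C1 + a^4*k/4 + sqrt(3)*a^3/3 + a^2/2 - a


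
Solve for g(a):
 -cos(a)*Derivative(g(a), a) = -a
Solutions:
 g(a) = C1 + Integral(a/cos(a), a)


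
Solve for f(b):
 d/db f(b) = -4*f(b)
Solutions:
 f(b) = C1*exp(-4*b)


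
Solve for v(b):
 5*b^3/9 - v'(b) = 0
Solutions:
 v(b) = C1 + 5*b^4/36


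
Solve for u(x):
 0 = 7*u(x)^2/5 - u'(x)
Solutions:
 u(x) = -5/(C1 + 7*x)


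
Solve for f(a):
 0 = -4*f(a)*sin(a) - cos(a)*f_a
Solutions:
 f(a) = C1*cos(a)^4


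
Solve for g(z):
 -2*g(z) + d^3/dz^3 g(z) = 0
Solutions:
 g(z) = C3*exp(2^(1/3)*z) + (C1*sin(2^(1/3)*sqrt(3)*z/2) + C2*cos(2^(1/3)*sqrt(3)*z/2))*exp(-2^(1/3)*z/2)


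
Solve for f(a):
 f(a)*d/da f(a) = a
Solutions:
 f(a) = -sqrt(C1 + a^2)
 f(a) = sqrt(C1 + a^2)


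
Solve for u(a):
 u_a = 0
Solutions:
 u(a) = C1


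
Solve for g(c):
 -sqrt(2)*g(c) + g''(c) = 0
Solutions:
 g(c) = C1*exp(-2^(1/4)*c) + C2*exp(2^(1/4)*c)


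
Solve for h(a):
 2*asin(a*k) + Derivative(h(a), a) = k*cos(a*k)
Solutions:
 h(a) = C1 + k*Piecewise((sin(a*k)/k, Ne(k, 0)), (a, True)) - 2*Piecewise((a*asin(a*k) + sqrt(-a^2*k^2 + 1)/k, Ne(k, 0)), (0, True))


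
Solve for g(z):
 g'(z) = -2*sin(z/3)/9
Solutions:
 g(z) = C1 + 2*cos(z/3)/3


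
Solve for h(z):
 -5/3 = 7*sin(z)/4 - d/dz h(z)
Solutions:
 h(z) = C1 + 5*z/3 - 7*cos(z)/4


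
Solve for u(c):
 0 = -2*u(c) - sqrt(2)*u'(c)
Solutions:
 u(c) = C1*exp(-sqrt(2)*c)


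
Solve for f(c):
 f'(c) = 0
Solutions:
 f(c) = C1


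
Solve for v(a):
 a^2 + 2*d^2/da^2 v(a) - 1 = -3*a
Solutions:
 v(a) = C1 + C2*a - a^4/24 - a^3/4 + a^2/4


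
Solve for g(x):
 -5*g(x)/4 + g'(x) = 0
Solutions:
 g(x) = C1*exp(5*x/4)


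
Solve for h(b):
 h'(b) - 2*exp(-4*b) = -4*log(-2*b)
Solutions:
 h(b) = C1 - 4*b*log(-b) + 4*b*(1 - log(2)) - exp(-4*b)/2


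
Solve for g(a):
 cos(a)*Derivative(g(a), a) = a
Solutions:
 g(a) = C1 + Integral(a/cos(a), a)


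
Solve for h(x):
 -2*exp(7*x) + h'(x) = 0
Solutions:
 h(x) = C1 + 2*exp(7*x)/7


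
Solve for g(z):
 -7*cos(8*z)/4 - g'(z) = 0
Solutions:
 g(z) = C1 - 7*sin(8*z)/32


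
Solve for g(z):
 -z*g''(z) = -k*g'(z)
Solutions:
 g(z) = C1 + z^(re(k) + 1)*(C2*sin(log(z)*Abs(im(k))) + C3*cos(log(z)*im(k)))


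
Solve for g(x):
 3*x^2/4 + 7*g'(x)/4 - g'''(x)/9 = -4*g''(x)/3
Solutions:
 g(x) = C1 + C2*exp(3*x*(2 + sqrt(23)/2)) + C3*exp(3*x*(2 - sqrt(23)/2)) - x^3/7 + 16*x^2/49 - 568*x/1029


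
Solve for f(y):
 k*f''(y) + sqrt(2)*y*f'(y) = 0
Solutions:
 f(y) = C1 + C2*sqrt(k)*erf(2^(3/4)*y*sqrt(1/k)/2)


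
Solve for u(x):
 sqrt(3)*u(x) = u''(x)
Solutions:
 u(x) = C1*exp(-3^(1/4)*x) + C2*exp(3^(1/4)*x)


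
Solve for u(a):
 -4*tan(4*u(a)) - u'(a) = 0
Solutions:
 u(a) = -asin(C1*exp(-16*a))/4 + pi/4
 u(a) = asin(C1*exp(-16*a))/4


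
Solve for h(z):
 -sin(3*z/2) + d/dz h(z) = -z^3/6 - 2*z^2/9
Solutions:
 h(z) = C1 - z^4/24 - 2*z^3/27 - 2*cos(3*z/2)/3


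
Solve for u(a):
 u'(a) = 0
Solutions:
 u(a) = C1


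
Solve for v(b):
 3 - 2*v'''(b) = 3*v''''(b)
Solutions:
 v(b) = C1 + C2*b + C3*b^2 + C4*exp(-2*b/3) + b^3/4


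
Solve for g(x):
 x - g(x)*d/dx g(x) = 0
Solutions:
 g(x) = -sqrt(C1 + x^2)
 g(x) = sqrt(C1 + x^2)


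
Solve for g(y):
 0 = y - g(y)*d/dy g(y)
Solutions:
 g(y) = -sqrt(C1 + y^2)
 g(y) = sqrt(C1 + y^2)


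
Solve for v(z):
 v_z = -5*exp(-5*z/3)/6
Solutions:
 v(z) = C1 + exp(-5*z/3)/2


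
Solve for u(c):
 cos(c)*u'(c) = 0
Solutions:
 u(c) = C1


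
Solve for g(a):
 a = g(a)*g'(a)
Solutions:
 g(a) = -sqrt(C1 + a^2)
 g(a) = sqrt(C1 + a^2)


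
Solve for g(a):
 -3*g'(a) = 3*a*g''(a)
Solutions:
 g(a) = C1 + C2*log(a)


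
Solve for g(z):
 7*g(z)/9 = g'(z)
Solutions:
 g(z) = C1*exp(7*z/9)


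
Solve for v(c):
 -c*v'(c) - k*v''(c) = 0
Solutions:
 v(c) = C1 + C2*sqrt(k)*erf(sqrt(2)*c*sqrt(1/k)/2)


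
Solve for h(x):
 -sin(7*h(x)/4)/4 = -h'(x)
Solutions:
 -x/4 + 2*log(cos(7*h(x)/4) - 1)/7 - 2*log(cos(7*h(x)/4) + 1)/7 = C1


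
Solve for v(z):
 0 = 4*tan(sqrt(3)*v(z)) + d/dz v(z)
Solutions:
 v(z) = sqrt(3)*(pi - asin(C1*exp(-4*sqrt(3)*z)))/3
 v(z) = sqrt(3)*asin(C1*exp(-4*sqrt(3)*z))/3


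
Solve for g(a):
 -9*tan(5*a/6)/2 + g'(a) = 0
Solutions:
 g(a) = C1 - 27*log(cos(5*a/6))/5


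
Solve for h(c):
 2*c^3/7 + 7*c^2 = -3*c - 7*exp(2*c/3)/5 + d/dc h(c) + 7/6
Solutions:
 h(c) = C1 + c^4/14 + 7*c^3/3 + 3*c^2/2 - 7*c/6 + 21*exp(2*c/3)/10


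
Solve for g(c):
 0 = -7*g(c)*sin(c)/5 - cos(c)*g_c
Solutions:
 g(c) = C1*cos(c)^(7/5)


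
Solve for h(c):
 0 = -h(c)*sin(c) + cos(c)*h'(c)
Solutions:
 h(c) = C1/cos(c)


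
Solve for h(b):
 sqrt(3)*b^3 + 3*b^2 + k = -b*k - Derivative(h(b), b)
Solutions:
 h(b) = C1 - sqrt(3)*b^4/4 - b^3 - b^2*k/2 - b*k


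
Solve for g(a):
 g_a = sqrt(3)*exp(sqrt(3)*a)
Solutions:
 g(a) = C1 + exp(sqrt(3)*a)


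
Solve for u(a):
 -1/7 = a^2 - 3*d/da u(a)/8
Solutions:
 u(a) = C1 + 8*a^3/9 + 8*a/21


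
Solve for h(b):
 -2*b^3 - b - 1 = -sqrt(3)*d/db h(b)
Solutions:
 h(b) = C1 + sqrt(3)*b^4/6 + sqrt(3)*b^2/6 + sqrt(3)*b/3


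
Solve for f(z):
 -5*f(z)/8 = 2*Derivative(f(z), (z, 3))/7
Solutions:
 f(z) = C3*exp(-2^(2/3)*35^(1/3)*z/4) + (C1*sin(2^(2/3)*sqrt(3)*35^(1/3)*z/8) + C2*cos(2^(2/3)*sqrt(3)*35^(1/3)*z/8))*exp(2^(2/3)*35^(1/3)*z/8)


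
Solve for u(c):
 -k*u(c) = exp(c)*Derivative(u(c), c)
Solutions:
 u(c) = C1*exp(k*exp(-c))


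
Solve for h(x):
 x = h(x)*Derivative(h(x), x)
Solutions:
 h(x) = -sqrt(C1 + x^2)
 h(x) = sqrt(C1 + x^2)


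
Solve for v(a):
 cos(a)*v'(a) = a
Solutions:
 v(a) = C1 + Integral(a/cos(a), a)


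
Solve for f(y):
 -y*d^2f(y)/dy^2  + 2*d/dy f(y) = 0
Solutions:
 f(y) = C1 + C2*y^3


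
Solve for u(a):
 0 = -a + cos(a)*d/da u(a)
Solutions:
 u(a) = C1 + Integral(a/cos(a), a)


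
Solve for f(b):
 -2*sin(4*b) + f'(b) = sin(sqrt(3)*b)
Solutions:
 f(b) = C1 - cos(4*b)/2 - sqrt(3)*cos(sqrt(3)*b)/3


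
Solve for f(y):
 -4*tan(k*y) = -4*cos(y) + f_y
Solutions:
 f(y) = C1 - 4*Piecewise((-log(cos(k*y))/k, Ne(k, 0)), (0, True)) + 4*sin(y)


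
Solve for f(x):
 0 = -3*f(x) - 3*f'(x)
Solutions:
 f(x) = C1*exp(-x)


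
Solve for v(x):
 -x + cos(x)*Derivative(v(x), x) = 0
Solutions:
 v(x) = C1 + Integral(x/cos(x), x)


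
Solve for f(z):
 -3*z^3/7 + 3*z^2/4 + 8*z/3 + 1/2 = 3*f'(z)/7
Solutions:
 f(z) = C1 - z^4/4 + 7*z^3/12 + 28*z^2/9 + 7*z/6


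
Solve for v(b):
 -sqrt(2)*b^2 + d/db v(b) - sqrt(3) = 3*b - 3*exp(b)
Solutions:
 v(b) = C1 + sqrt(2)*b^3/3 + 3*b^2/2 + sqrt(3)*b - 3*exp(b)


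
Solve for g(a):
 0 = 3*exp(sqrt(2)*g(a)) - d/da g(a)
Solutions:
 g(a) = sqrt(2)*(2*log(-1/(C1 + 3*a)) - log(2))/4


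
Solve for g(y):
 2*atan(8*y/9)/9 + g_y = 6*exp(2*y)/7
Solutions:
 g(y) = C1 - 2*y*atan(8*y/9)/9 + 3*exp(2*y)/7 + log(64*y^2 + 81)/8


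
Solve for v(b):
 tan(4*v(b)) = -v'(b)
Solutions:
 v(b) = -asin(C1*exp(-4*b))/4 + pi/4
 v(b) = asin(C1*exp(-4*b))/4


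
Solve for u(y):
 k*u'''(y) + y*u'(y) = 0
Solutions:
 u(y) = C1 + Integral(C2*airyai(y*(-1/k)^(1/3)) + C3*airybi(y*(-1/k)^(1/3)), y)


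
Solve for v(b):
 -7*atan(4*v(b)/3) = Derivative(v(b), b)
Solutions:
 Integral(1/atan(4*_y/3), (_y, v(b))) = C1 - 7*b


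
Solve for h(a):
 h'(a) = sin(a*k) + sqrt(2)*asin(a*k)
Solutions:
 h(a) = C1 + Piecewise((-cos(a*k)/k, Ne(k, 0)), (0, True)) + sqrt(2)*Piecewise((a*asin(a*k) + sqrt(-a^2*k^2 + 1)/k, Ne(k, 0)), (0, True))


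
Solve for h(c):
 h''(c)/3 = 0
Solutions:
 h(c) = C1 + C2*c


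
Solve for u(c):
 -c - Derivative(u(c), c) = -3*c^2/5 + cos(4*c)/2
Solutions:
 u(c) = C1 + c^3/5 - c^2/2 - sin(4*c)/8


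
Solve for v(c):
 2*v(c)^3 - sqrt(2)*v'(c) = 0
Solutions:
 v(c) = -sqrt(2)*sqrt(-1/(C1 + sqrt(2)*c))/2
 v(c) = sqrt(2)*sqrt(-1/(C1 + sqrt(2)*c))/2


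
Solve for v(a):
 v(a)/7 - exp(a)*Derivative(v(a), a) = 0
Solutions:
 v(a) = C1*exp(-exp(-a)/7)


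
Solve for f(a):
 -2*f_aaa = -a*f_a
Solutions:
 f(a) = C1 + Integral(C2*airyai(2^(2/3)*a/2) + C3*airybi(2^(2/3)*a/2), a)


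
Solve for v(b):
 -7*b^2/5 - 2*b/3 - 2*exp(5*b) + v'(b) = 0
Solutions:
 v(b) = C1 + 7*b^3/15 + b^2/3 + 2*exp(5*b)/5


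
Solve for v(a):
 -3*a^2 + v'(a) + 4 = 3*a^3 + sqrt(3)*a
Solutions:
 v(a) = C1 + 3*a^4/4 + a^3 + sqrt(3)*a^2/2 - 4*a


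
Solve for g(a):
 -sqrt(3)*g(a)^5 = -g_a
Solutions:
 g(a) = -(-1/(C1 + 4*sqrt(3)*a))^(1/4)
 g(a) = (-1/(C1 + 4*sqrt(3)*a))^(1/4)
 g(a) = -I*(-1/(C1 + 4*sqrt(3)*a))^(1/4)
 g(a) = I*(-1/(C1 + 4*sqrt(3)*a))^(1/4)


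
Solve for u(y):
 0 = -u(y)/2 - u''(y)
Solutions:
 u(y) = C1*sin(sqrt(2)*y/2) + C2*cos(sqrt(2)*y/2)


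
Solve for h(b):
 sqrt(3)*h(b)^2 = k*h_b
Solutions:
 h(b) = -k/(C1*k + sqrt(3)*b)


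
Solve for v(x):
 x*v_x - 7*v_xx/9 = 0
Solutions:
 v(x) = C1 + C2*erfi(3*sqrt(14)*x/14)


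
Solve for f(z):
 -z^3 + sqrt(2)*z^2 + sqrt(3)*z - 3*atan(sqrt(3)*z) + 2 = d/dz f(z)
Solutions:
 f(z) = C1 - z^4/4 + sqrt(2)*z^3/3 + sqrt(3)*z^2/2 - 3*z*atan(sqrt(3)*z) + 2*z + sqrt(3)*log(3*z^2 + 1)/2


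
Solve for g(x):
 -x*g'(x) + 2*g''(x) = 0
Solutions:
 g(x) = C1 + C2*erfi(x/2)


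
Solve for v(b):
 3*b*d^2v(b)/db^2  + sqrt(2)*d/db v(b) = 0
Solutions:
 v(b) = C1 + C2*b^(1 - sqrt(2)/3)


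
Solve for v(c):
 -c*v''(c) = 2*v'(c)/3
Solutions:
 v(c) = C1 + C2*c^(1/3)


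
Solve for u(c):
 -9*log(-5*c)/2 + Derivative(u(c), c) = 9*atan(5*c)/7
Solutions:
 u(c) = C1 + 9*c*log(-c)/2 + 9*c*atan(5*c)/7 - 9*c/2 + 9*c*log(5)/2 - 9*log(25*c^2 + 1)/70


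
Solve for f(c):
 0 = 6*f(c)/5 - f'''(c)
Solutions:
 f(c) = C3*exp(5^(2/3)*6^(1/3)*c/5) + (C1*sin(2^(1/3)*3^(5/6)*5^(2/3)*c/10) + C2*cos(2^(1/3)*3^(5/6)*5^(2/3)*c/10))*exp(-5^(2/3)*6^(1/3)*c/10)


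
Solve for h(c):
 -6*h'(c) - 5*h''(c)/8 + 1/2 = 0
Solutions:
 h(c) = C1 + C2*exp(-48*c/5) + c/12


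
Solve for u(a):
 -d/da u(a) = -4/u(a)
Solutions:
 u(a) = -sqrt(C1 + 8*a)
 u(a) = sqrt(C1 + 8*a)


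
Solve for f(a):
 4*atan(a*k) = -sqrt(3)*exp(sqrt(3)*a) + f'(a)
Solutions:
 f(a) = C1 + 4*Piecewise((a*atan(a*k) - log(a^2*k^2 + 1)/(2*k), Ne(k, 0)), (0, True)) + exp(sqrt(3)*a)


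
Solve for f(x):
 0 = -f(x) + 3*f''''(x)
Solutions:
 f(x) = C1*exp(-3^(3/4)*x/3) + C2*exp(3^(3/4)*x/3) + C3*sin(3^(3/4)*x/3) + C4*cos(3^(3/4)*x/3)


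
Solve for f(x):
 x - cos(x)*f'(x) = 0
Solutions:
 f(x) = C1 + Integral(x/cos(x), x)


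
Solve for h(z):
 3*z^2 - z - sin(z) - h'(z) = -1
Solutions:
 h(z) = C1 + z^3 - z^2/2 + z + cos(z)


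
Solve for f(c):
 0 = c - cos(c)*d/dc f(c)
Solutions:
 f(c) = C1 + Integral(c/cos(c), c)


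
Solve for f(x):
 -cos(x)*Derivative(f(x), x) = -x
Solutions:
 f(x) = C1 + Integral(x/cos(x), x)


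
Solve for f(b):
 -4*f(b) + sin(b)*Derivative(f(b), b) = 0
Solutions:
 f(b) = C1*(cos(b)^2 - 2*cos(b) + 1)/(cos(b)^2 + 2*cos(b) + 1)


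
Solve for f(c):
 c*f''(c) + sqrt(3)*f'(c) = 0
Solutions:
 f(c) = C1 + C2*c^(1 - sqrt(3))


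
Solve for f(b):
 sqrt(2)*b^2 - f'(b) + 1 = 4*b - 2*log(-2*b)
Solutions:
 f(b) = C1 + sqrt(2)*b^3/3 - 2*b^2 + 2*b*log(-b) + b*(-1 + 2*log(2))


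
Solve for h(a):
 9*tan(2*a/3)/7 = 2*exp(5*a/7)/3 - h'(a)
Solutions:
 h(a) = C1 + 14*exp(5*a/7)/15 + 27*log(cos(2*a/3))/14


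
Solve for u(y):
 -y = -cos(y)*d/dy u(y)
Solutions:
 u(y) = C1 + Integral(y/cos(y), y)


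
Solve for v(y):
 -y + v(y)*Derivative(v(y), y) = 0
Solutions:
 v(y) = -sqrt(C1 + y^2)
 v(y) = sqrt(C1 + y^2)


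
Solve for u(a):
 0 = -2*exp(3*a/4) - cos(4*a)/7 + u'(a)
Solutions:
 u(a) = C1 + 8*exp(3*a/4)/3 + sin(4*a)/28


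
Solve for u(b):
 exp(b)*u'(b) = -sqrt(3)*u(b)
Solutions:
 u(b) = C1*exp(sqrt(3)*exp(-b))


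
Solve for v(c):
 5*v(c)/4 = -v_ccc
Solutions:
 v(c) = C3*exp(-10^(1/3)*c/2) + (C1*sin(10^(1/3)*sqrt(3)*c/4) + C2*cos(10^(1/3)*sqrt(3)*c/4))*exp(10^(1/3)*c/4)


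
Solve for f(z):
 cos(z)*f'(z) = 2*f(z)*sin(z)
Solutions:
 f(z) = C1/cos(z)^2


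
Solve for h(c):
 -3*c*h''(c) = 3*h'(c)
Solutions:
 h(c) = C1 + C2*log(c)


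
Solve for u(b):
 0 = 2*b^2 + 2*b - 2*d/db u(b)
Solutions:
 u(b) = C1 + b^3/3 + b^2/2


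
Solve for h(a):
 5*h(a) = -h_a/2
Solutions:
 h(a) = C1*exp(-10*a)


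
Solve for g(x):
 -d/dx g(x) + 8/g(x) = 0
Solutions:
 g(x) = -sqrt(C1 + 16*x)
 g(x) = sqrt(C1 + 16*x)


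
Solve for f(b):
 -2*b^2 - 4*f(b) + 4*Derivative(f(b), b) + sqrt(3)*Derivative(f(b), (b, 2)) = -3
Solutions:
 f(b) = C1*exp(2*sqrt(3)*b*(-1 + sqrt(1 + sqrt(3)))/3) + C2*exp(-2*sqrt(3)*b*(1 + sqrt(1 + sqrt(3)))/3) - b^2/2 - b - sqrt(3)/4 - 1/4


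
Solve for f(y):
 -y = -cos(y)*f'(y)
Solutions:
 f(y) = C1 + Integral(y/cos(y), y)


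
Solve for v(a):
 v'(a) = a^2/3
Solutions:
 v(a) = C1 + a^3/9


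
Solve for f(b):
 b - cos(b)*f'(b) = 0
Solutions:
 f(b) = C1 + Integral(b/cos(b), b)


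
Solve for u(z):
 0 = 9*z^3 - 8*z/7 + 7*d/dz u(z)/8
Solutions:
 u(z) = C1 - 18*z^4/7 + 32*z^2/49


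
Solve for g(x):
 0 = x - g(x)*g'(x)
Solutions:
 g(x) = -sqrt(C1 + x^2)
 g(x) = sqrt(C1 + x^2)


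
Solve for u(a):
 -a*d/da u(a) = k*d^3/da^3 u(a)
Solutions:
 u(a) = C1 + Integral(C2*airyai(a*(-1/k)^(1/3)) + C3*airybi(a*(-1/k)^(1/3)), a)


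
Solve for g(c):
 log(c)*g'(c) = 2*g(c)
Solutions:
 g(c) = C1*exp(2*li(c))


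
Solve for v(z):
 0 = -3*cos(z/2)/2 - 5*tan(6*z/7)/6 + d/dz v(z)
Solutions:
 v(z) = C1 - 35*log(cos(6*z/7))/36 + 3*sin(z/2)


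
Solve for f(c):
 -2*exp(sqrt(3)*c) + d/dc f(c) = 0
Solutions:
 f(c) = C1 + 2*sqrt(3)*exp(sqrt(3)*c)/3


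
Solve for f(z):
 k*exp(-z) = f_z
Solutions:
 f(z) = C1 - k*exp(-z)


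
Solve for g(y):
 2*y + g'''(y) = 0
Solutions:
 g(y) = C1 + C2*y + C3*y^2 - y^4/12


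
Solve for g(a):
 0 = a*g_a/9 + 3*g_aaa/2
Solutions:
 g(a) = C1 + Integral(C2*airyai(-2^(1/3)*a/3) + C3*airybi(-2^(1/3)*a/3), a)


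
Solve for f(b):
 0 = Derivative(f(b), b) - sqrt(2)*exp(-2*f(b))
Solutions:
 f(b) = log(-sqrt(C1 + 2*sqrt(2)*b))
 f(b) = log(C1 + 2*sqrt(2)*b)/2


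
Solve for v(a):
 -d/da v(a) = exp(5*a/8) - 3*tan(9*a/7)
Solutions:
 v(a) = C1 - 8*exp(5*a/8)/5 - 7*log(cos(9*a/7))/3


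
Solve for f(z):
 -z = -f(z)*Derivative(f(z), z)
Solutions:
 f(z) = -sqrt(C1 + z^2)
 f(z) = sqrt(C1 + z^2)


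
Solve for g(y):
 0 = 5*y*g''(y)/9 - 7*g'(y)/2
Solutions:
 g(y) = C1 + C2*y^(73/10)


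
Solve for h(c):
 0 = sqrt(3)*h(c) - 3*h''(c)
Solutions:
 h(c) = C1*exp(-3^(3/4)*c/3) + C2*exp(3^(3/4)*c/3)


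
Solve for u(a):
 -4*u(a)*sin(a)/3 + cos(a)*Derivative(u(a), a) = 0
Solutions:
 u(a) = C1/cos(a)^(4/3)


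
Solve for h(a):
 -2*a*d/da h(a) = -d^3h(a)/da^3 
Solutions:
 h(a) = C1 + Integral(C2*airyai(2^(1/3)*a) + C3*airybi(2^(1/3)*a), a)


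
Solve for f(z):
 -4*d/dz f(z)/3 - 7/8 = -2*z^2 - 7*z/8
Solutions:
 f(z) = C1 + z^3/2 + 21*z^2/64 - 21*z/32


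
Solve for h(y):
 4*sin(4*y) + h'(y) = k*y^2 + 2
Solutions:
 h(y) = C1 + k*y^3/3 + 2*y + cos(4*y)


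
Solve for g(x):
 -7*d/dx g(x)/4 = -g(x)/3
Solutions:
 g(x) = C1*exp(4*x/21)


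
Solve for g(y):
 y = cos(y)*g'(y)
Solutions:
 g(y) = C1 + Integral(y/cos(y), y)


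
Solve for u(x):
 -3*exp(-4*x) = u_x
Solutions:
 u(x) = C1 + 3*exp(-4*x)/4


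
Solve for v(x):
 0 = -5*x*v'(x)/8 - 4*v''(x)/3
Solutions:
 v(x) = C1 + C2*erf(sqrt(15)*x/8)


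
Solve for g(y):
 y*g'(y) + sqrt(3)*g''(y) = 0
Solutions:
 g(y) = C1 + C2*erf(sqrt(2)*3^(3/4)*y/6)


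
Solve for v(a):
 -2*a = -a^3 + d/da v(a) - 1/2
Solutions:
 v(a) = C1 + a^4/4 - a^2 + a/2


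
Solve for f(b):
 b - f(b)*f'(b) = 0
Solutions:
 f(b) = -sqrt(C1 + b^2)
 f(b) = sqrt(C1 + b^2)


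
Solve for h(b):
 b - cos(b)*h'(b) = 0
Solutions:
 h(b) = C1 + Integral(b/cos(b), b)


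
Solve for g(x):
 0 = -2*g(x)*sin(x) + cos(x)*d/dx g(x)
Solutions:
 g(x) = C1/cos(x)^2


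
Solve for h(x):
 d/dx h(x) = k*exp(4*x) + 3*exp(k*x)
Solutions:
 h(x) = C1 + k*exp(4*x)/4 + 3*exp(k*x)/k


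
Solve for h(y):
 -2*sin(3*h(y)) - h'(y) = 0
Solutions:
 h(y) = -acos((-C1 - exp(12*y))/(C1 - exp(12*y)))/3 + 2*pi/3
 h(y) = acos((-C1 - exp(12*y))/(C1 - exp(12*y)))/3


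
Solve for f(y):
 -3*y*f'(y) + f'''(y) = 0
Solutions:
 f(y) = C1 + Integral(C2*airyai(3^(1/3)*y) + C3*airybi(3^(1/3)*y), y)


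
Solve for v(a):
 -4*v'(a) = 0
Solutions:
 v(a) = C1


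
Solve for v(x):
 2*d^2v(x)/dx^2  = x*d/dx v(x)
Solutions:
 v(x) = C1 + C2*erfi(x/2)


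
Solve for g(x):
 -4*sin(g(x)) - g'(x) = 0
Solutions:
 g(x) = -acos((-C1 - exp(8*x))/(C1 - exp(8*x))) + 2*pi
 g(x) = acos((-C1 - exp(8*x))/(C1 - exp(8*x)))


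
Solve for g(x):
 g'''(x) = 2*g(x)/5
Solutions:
 g(x) = C3*exp(2^(1/3)*5^(2/3)*x/5) + (C1*sin(2^(1/3)*sqrt(3)*5^(2/3)*x/10) + C2*cos(2^(1/3)*sqrt(3)*5^(2/3)*x/10))*exp(-2^(1/3)*5^(2/3)*x/10)


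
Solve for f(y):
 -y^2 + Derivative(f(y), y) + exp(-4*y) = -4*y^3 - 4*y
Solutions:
 f(y) = C1 - y^4 + y^3/3 - 2*y^2 + exp(-4*y)/4


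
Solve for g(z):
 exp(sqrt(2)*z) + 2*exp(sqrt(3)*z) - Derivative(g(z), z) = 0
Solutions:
 g(z) = C1 + sqrt(2)*exp(sqrt(2)*z)/2 + 2*sqrt(3)*exp(sqrt(3)*z)/3


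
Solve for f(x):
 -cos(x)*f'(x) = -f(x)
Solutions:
 f(x) = C1*sqrt(sin(x) + 1)/sqrt(sin(x) - 1)


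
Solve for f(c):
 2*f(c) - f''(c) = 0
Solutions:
 f(c) = C1*exp(-sqrt(2)*c) + C2*exp(sqrt(2)*c)


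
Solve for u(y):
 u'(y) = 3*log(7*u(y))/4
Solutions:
 -4*Integral(1/(log(_y) + log(7)), (_y, u(y)))/3 = C1 - y


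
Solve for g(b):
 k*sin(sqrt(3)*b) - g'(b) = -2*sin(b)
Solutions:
 g(b) = C1 - sqrt(3)*k*cos(sqrt(3)*b)/3 - 2*cos(b)


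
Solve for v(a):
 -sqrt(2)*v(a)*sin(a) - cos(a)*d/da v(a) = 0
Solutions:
 v(a) = C1*cos(a)^(sqrt(2))


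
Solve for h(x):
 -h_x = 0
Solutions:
 h(x) = C1


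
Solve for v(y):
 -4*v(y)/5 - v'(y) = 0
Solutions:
 v(y) = C1*exp(-4*y/5)


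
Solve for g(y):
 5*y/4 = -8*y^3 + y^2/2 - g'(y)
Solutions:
 g(y) = C1 - 2*y^4 + y^3/6 - 5*y^2/8


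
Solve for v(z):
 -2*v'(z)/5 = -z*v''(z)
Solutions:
 v(z) = C1 + C2*z^(7/5)


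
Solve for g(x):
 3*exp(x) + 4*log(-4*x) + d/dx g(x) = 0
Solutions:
 g(x) = C1 - 4*x*log(-x) + 4*x*(1 - 2*log(2)) - 3*exp(x)


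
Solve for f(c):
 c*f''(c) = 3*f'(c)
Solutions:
 f(c) = C1 + C2*c^4


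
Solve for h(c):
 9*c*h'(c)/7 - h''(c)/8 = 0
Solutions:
 h(c) = C1 + C2*erfi(6*sqrt(7)*c/7)


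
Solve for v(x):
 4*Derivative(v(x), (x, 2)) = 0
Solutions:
 v(x) = C1 + C2*x


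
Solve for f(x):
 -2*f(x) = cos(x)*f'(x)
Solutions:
 f(x) = C1*(sin(x) - 1)/(sin(x) + 1)


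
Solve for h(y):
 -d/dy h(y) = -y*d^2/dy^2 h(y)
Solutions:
 h(y) = C1 + C2*y^2


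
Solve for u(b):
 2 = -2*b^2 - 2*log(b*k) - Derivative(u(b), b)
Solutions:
 u(b) = C1 - 2*b^3/3 - 2*b*log(b*k)


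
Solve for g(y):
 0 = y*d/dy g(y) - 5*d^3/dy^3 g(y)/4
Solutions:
 g(y) = C1 + Integral(C2*airyai(10^(2/3)*y/5) + C3*airybi(10^(2/3)*y/5), y)


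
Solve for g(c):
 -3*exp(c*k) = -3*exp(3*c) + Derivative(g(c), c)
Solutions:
 g(c) = C1 + exp(3*c) - 3*exp(c*k)/k


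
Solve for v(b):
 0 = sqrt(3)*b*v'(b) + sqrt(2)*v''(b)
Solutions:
 v(b) = C1 + C2*erf(6^(1/4)*b/2)


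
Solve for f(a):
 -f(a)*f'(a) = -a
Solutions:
 f(a) = -sqrt(C1 + a^2)
 f(a) = sqrt(C1 + a^2)


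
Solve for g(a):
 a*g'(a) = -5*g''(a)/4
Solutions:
 g(a) = C1 + C2*erf(sqrt(10)*a/5)


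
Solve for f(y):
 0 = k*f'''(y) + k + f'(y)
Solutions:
 f(y) = C1 + C2*exp(-y*sqrt(-1/k)) + C3*exp(y*sqrt(-1/k)) - k*y


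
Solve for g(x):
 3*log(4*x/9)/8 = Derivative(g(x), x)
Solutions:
 g(x) = C1 + 3*x*log(x)/8 - 3*x*log(3)/4 - 3*x/8 + 3*x*log(2)/4


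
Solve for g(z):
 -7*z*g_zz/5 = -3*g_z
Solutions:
 g(z) = C1 + C2*z^(22/7)


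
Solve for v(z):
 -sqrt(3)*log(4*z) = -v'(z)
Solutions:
 v(z) = C1 + sqrt(3)*z*log(z) - sqrt(3)*z + 2*sqrt(3)*z*log(2)


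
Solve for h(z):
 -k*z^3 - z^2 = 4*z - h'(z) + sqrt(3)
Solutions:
 h(z) = C1 + k*z^4/4 + z^3/3 + 2*z^2 + sqrt(3)*z


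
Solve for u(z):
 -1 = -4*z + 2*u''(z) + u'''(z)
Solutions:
 u(z) = C1 + C2*z + C3*exp(-2*z) + z^3/3 - 3*z^2/4


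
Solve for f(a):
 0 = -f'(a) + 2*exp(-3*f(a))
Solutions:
 f(a) = log(C1 + 6*a)/3
 f(a) = log((-3^(1/3) - 3^(5/6)*I)*(C1 + 2*a)^(1/3)/2)
 f(a) = log((-3^(1/3) + 3^(5/6)*I)*(C1 + 2*a)^(1/3)/2)


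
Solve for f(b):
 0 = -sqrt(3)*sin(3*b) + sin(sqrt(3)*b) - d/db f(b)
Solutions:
 f(b) = C1 + sqrt(3)*cos(3*b)/3 - sqrt(3)*cos(sqrt(3)*b)/3


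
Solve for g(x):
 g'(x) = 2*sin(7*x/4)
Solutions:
 g(x) = C1 - 8*cos(7*x/4)/7


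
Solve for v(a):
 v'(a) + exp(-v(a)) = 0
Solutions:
 v(a) = log(C1 - a)


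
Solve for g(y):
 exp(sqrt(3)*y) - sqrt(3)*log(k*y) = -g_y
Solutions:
 g(y) = C1 + sqrt(3)*y*log(k*y) - sqrt(3)*y - sqrt(3)*exp(sqrt(3)*y)/3


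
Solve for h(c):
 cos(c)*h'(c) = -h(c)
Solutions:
 h(c) = C1*sqrt(sin(c) - 1)/sqrt(sin(c) + 1)


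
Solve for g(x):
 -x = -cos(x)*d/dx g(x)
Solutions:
 g(x) = C1 + Integral(x/cos(x), x)


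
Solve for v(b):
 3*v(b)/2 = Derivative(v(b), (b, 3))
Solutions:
 v(b) = C3*exp(2^(2/3)*3^(1/3)*b/2) + (C1*sin(2^(2/3)*3^(5/6)*b/4) + C2*cos(2^(2/3)*3^(5/6)*b/4))*exp(-2^(2/3)*3^(1/3)*b/4)


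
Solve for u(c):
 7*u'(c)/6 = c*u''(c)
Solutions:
 u(c) = C1 + C2*c^(13/6)


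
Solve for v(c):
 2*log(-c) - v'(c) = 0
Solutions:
 v(c) = C1 + 2*c*log(-c) - 2*c


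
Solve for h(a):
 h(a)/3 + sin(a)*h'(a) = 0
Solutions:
 h(a) = C1*(cos(a) + 1)^(1/6)/(cos(a) - 1)^(1/6)


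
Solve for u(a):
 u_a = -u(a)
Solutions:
 u(a) = C1*exp(-a)


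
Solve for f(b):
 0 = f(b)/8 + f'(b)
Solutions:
 f(b) = C1*exp(-b/8)


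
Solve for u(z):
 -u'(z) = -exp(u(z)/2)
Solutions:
 u(z) = 2*log(-1/(C1 + z)) + 2*log(2)


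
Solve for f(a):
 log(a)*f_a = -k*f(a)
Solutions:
 f(a) = C1*exp(-k*li(a))


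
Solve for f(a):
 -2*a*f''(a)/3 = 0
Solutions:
 f(a) = C1 + C2*a


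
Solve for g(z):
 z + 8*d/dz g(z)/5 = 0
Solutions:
 g(z) = C1 - 5*z^2/16


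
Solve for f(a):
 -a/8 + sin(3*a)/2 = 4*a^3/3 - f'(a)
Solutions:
 f(a) = C1 + a^4/3 + a^2/16 + cos(3*a)/6


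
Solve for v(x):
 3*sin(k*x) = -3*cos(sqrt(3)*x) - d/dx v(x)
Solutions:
 v(x) = C1 - sqrt(3)*sin(sqrt(3)*x) + 3*cos(k*x)/k


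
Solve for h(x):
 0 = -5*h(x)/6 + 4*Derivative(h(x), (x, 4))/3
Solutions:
 h(x) = C1*exp(-10^(1/4)*x/2) + C2*exp(10^(1/4)*x/2) + C3*sin(10^(1/4)*x/2) + C4*cos(10^(1/4)*x/2)


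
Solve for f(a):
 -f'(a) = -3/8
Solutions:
 f(a) = C1 + 3*a/8


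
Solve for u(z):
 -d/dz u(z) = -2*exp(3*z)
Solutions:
 u(z) = C1 + 2*exp(3*z)/3


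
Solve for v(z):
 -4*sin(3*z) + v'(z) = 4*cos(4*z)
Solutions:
 v(z) = C1 + sin(4*z) - 4*cos(3*z)/3


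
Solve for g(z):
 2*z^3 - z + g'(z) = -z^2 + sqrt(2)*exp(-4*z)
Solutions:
 g(z) = C1 - z^4/2 - z^3/3 + z^2/2 - sqrt(2)*exp(-4*z)/4


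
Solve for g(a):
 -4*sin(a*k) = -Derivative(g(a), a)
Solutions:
 g(a) = C1 - 4*cos(a*k)/k


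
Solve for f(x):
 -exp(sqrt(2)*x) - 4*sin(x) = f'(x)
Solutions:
 f(x) = C1 - sqrt(2)*exp(sqrt(2)*x)/2 + 4*cos(x)


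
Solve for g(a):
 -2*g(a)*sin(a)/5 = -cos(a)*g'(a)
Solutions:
 g(a) = C1/cos(a)^(2/5)


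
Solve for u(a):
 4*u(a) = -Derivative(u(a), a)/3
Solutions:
 u(a) = C1*exp(-12*a)


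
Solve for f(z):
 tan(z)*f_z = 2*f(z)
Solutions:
 f(z) = C1*sin(z)^2


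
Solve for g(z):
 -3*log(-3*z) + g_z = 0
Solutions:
 g(z) = C1 + 3*z*log(-z) + 3*z*(-1 + log(3))


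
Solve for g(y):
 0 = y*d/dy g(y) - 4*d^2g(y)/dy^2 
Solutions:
 g(y) = C1 + C2*erfi(sqrt(2)*y/4)


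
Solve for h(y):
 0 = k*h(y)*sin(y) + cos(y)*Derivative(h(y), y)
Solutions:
 h(y) = C1*exp(k*log(cos(y)))


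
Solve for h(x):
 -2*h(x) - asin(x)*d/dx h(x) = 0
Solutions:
 h(x) = C1*exp(-2*Integral(1/asin(x), x))


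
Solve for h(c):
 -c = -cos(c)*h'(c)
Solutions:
 h(c) = C1 + Integral(c/cos(c), c)


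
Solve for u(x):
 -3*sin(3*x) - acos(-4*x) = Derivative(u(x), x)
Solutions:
 u(x) = C1 - x*acos(-4*x) - sqrt(1 - 16*x^2)/4 + cos(3*x)


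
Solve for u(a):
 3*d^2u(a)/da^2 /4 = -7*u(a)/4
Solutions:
 u(a) = C1*sin(sqrt(21)*a/3) + C2*cos(sqrt(21)*a/3)


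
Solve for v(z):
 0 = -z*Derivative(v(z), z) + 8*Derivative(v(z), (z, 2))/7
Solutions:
 v(z) = C1 + C2*erfi(sqrt(7)*z/4)


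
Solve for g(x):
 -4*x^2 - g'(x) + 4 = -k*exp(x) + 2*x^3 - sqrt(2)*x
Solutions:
 g(x) = C1 + k*exp(x) - x^4/2 - 4*x^3/3 + sqrt(2)*x^2/2 + 4*x


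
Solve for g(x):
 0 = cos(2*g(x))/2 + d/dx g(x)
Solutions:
 g(x) = -asin((C1 + exp(2*x))/(C1 - exp(2*x)))/2 + pi/2
 g(x) = asin((C1 + exp(2*x))/(C1 - exp(2*x)))/2


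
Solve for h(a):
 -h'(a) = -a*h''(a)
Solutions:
 h(a) = C1 + C2*a^2


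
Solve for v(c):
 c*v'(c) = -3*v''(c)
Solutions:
 v(c) = C1 + C2*erf(sqrt(6)*c/6)


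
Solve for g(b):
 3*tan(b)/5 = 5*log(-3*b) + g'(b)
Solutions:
 g(b) = C1 - 5*b*log(-b) - 5*b*log(3) + 5*b - 3*log(cos(b))/5


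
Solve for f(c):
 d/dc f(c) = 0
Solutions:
 f(c) = C1


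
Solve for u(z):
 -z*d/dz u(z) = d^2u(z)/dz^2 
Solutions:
 u(z) = C1 + C2*erf(sqrt(2)*z/2)


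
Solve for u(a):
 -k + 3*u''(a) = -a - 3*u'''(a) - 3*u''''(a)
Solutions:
 u(a) = C1 + C2*a - a^3/18 + a^2*(k + 1)/6 + (C3*sin(sqrt(3)*a/2) + C4*cos(sqrt(3)*a/2))*exp(-a/2)


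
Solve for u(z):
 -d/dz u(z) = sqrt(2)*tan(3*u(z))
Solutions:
 u(z) = -asin(C1*exp(-3*sqrt(2)*z))/3 + pi/3
 u(z) = asin(C1*exp(-3*sqrt(2)*z))/3


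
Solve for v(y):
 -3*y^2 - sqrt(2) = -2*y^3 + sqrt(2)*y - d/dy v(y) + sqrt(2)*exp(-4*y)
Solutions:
 v(y) = C1 - y^4/2 + y^3 + sqrt(2)*y^2/2 + sqrt(2)*y - sqrt(2)*exp(-4*y)/4


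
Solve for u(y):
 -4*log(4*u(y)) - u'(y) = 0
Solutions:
 Integral(1/(log(_y) + 2*log(2)), (_y, u(y)))/4 = C1 - y


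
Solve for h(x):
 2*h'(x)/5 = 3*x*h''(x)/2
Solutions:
 h(x) = C1 + C2*x^(19/15)


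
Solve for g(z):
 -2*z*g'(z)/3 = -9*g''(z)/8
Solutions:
 g(z) = C1 + C2*erfi(2*sqrt(6)*z/9)


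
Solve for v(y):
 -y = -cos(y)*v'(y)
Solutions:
 v(y) = C1 + Integral(y/cos(y), y)


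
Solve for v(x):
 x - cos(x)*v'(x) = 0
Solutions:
 v(x) = C1 + Integral(x/cos(x), x)
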